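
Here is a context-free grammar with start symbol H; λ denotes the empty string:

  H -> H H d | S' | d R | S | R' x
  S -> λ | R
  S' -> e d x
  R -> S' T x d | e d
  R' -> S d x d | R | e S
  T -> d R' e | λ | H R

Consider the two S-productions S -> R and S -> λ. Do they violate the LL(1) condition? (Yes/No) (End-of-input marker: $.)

Yes

FIRST(R) = { e } and FIRST(λ) = { λ }.
The second alternative is nullable and FOLLOW(S) = { $, d, e, x } shares e with FIRST of the first — conflict.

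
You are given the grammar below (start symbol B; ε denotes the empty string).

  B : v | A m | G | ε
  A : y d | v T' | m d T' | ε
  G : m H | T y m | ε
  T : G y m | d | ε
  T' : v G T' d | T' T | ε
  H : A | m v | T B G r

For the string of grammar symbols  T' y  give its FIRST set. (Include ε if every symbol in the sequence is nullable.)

{ d, m, v, y }

Add FIRST(T')\{ε} = { d, m, v, y }; T' is nullable, continue.
y is a terminal; add {y} and stop.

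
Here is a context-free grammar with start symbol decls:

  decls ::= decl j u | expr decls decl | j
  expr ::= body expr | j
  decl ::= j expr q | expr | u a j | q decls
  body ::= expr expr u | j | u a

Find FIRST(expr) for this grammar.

From expr ::= body expr: add FIRST(body) = { j, u }.
expr ::= j contributes {j}.
Union: FIRST(expr) = { j, u }.

{ j, u }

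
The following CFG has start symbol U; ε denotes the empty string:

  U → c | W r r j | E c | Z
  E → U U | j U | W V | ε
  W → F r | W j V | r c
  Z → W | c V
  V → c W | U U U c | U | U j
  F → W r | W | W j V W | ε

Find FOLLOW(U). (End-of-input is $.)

{ $, c, j, r }

U is the start symbol, so $ ∈ FOLLOW(U).
In E → U U: add FIRST(U) = { c, j, r }.
In E → U U: U is at the end, add FOLLOW(E) = { c }.
In E → j U: U is at the end, add FOLLOW(E) = { c }.
In V → U U U c: add FIRST(U U c) = { c, j, r }.
In V → U U U c: add FIRST(U c) = { c, j, r }.
In V → U U U c: add FIRST(c) = { c }.
In V → U: U is at the end, add FOLLOW(V) = { $, c, j, r }.
In V → U j: add FIRST(j) = { j }.
Union: FOLLOW(U) = { $, c, j, r }.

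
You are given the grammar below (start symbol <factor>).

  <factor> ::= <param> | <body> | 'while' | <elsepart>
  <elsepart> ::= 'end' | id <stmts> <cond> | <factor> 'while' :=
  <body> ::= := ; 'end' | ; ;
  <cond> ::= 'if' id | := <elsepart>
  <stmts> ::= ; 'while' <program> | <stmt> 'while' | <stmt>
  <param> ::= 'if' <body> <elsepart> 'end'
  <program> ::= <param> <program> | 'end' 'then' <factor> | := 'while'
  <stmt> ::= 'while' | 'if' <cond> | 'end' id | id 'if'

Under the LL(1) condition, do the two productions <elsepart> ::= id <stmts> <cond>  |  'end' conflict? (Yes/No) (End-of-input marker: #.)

No

FIRST(id <stmts> <cond>) = { id } and FIRST('end') = { 'end' }.
The FIRST sets are disjoint and neither alternative is nullable — no conflict.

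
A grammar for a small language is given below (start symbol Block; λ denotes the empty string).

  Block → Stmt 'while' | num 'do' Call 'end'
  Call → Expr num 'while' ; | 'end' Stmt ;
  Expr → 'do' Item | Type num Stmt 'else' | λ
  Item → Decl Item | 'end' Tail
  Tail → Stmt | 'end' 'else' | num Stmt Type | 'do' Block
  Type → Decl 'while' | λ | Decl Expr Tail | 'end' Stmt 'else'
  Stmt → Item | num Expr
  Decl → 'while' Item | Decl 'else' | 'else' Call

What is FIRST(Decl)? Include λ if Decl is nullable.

Decl → 'while' Item contributes {'while'}.
From Decl → Decl 'else': add FIRST(Decl) = { 'else', 'while' }.
Decl → 'else' Call contributes {'else'}.
Union: FIRST(Decl) = { 'else', 'while' }.

{ 'else', 'while' }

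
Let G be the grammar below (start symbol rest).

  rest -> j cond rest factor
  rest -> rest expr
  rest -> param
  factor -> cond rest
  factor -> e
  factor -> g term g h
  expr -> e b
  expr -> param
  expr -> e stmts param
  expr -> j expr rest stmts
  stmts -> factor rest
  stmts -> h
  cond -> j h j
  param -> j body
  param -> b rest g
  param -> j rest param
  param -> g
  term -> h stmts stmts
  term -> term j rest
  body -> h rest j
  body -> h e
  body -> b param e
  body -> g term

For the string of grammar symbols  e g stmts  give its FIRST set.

e is a terminal; add {e} and stop.

{ e }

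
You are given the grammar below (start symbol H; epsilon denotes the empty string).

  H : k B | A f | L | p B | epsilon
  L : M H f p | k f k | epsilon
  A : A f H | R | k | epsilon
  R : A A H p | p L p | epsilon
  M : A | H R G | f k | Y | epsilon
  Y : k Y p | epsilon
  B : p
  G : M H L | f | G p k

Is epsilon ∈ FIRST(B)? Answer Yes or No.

No

Nullable nonterminals: A, G, H, L, M, R, Y.
No production of B has an RHS whose symbols are all nullable, so B is not nullable.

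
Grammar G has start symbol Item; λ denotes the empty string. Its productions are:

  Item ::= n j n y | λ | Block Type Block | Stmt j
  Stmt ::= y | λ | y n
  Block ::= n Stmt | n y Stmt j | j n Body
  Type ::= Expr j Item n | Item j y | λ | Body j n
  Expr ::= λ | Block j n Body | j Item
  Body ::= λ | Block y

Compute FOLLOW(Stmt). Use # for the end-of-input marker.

In Item ::= Stmt j: add FIRST(j) = { j }.
In Block ::= n Stmt: Stmt is at the end, add FOLLOW(Block) = { #, j, n, y }.
In Block ::= n y Stmt j: add FIRST(j) = { j }.
Union: FOLLOW(Stmt) = { #, j, n, y }.

{ #, j, n, y }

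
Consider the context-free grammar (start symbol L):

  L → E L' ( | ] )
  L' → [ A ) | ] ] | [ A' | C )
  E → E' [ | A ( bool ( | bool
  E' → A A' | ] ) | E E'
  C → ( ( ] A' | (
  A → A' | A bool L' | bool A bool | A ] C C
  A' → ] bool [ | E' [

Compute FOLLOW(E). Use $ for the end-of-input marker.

In L → E L' (: add FIRST(L' () = { (, [, ] }.
In E' → E E': add FIRST(E') = { ], bool }.
Union: FOLLOW(E) = { (, [, ], bool }.

{ (, [, ], bool }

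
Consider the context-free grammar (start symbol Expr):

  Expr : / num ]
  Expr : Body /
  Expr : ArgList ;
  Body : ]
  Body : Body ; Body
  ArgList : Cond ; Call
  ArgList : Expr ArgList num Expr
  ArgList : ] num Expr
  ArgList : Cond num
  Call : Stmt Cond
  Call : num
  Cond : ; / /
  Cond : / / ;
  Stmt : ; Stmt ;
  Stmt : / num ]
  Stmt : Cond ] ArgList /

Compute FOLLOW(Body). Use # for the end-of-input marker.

In Expr : Body /: add FIRST(/) = { / }.
In Body : Body ; Body: add FIRST(; Body) = { ; }.
In Body : Body ; Body: Body is at the end, add FOLLOW(Body) = { /, ; }.
Union: FOLLOW(Body) = { /, ; }.

{ /, ; }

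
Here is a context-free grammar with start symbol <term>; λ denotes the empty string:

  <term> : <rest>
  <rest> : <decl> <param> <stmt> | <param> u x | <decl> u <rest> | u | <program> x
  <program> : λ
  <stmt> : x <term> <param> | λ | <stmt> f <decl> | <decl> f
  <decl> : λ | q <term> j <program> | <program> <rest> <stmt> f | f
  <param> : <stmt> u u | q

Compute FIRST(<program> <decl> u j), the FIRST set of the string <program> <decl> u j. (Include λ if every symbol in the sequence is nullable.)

Add FIRST(<program>)\{λ} = {  }; <program> is nullable, continue.
Add FIRST(<decl>)\{λ} = { f, q, u, x }; <decl> is nullable, continue.
u is a terminal; add {u} and stop.

{ f, q, u, x }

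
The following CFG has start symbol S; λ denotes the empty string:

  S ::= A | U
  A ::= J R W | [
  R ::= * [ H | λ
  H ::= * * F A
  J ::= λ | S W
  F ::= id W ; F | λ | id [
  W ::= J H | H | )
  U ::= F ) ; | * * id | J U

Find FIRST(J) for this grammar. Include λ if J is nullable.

J ::= λ contributes λ.
From J ::= S W: add FIRST(S) = { ), *, [, id }.
Union: FIRST(J) = { ), *, [, id, λ }.

{ ), *, [, id, λ }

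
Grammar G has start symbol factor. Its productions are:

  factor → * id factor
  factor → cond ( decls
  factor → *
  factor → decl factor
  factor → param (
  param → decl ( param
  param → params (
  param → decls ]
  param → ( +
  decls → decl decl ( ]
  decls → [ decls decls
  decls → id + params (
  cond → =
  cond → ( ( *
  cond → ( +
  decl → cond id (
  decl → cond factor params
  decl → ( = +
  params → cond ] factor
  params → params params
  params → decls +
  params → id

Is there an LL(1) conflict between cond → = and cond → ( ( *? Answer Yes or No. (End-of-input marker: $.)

No

FIRST(=) = { = } and FIRST(( ( *) = { ( }.
The FIRST sets are disjoint and neither alternative is nullable — no conflict.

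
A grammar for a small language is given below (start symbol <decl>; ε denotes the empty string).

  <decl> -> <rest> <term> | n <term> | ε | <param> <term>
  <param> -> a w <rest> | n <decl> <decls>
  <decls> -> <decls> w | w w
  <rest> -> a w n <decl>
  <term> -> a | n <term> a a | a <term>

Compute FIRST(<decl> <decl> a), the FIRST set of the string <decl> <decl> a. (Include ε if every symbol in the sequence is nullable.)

{ a, n }

Add FIRST(<decl>)\{ε} = { a, n }; <decl> is nullable, continue.
Add FIRST(<decl>)\{ε} = { a, n }; <decl> is nullable, continue.
a is a terminal; add {a} and stop.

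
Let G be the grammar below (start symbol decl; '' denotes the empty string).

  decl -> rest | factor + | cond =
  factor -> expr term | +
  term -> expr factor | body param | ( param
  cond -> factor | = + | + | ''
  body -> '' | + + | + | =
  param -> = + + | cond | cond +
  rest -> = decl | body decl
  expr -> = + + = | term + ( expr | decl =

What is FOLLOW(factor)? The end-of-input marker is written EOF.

{ +, = }

In decl -> factor +: add FIRST(+) = { + }.
In term -> expr factor: factor is at the end, add FOLLOW(term) = { +, = }.
In cond -> factor: factor is at the end, add FOLLOW(cond) = { +, = }.
Union: FOLLOW(factor) = { +, = }.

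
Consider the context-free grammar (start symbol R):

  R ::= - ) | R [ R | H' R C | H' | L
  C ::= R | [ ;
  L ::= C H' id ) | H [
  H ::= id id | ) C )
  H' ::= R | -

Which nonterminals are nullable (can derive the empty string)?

{ } (none)

No nonterminal has an empty production or an RHS whose symbols are all nullable.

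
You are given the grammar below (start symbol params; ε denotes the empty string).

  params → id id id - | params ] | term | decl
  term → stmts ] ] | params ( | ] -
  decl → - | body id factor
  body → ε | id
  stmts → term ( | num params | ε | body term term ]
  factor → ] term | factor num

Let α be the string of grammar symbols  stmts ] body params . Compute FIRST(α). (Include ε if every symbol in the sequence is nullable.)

Add FIRST(stmts)\{ε} = { -, ], id, num }; stmts is nullable, continue.
] is a terminal; add {]} and stop.

{ -, ], id, num }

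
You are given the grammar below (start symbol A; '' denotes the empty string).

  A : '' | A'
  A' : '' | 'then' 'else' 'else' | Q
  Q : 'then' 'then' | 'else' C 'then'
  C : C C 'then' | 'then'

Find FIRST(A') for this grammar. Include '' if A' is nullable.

A' : '' contributes ''.
A' : 'then' 'else' 'else' contributes {'then'}.
From A' : Q: add FIRST(Q) = { 'else', 'then' }.
Union: FIRST(A') = { 'else', 'then', '' }.

{ 'else', 'then', '' }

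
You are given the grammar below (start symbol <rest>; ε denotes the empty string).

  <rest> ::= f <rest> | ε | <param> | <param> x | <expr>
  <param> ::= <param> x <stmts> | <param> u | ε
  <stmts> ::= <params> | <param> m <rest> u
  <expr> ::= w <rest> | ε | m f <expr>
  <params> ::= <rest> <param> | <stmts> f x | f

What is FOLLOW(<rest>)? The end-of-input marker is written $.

<rest> is the start symbol, so $ ∈ FOLLOW(<rest>).
In <rest> ::= f <rest>: <rest> is at the end, add FOLLOW(<rest>) = { $, f, m, u, x }.
In <stmts> ::= <param> m <rest> u: add FIRST(u) = { u }.
In <expr> ::= w <rest>: <rest> is at the end, add FOLLOW(<expr>) = { $, f, m, u, x }.
In <params> ::= <rest> <param>: add FIRST(<param>)\{ε} = { u, x }.
  Since <param> is nullable, also add FOLLOW(<params>) = { $, f, m, u, x }.
Union: FOLLOW(<rest>) = { $, f, m, u, x }.

{ $, f, m, u, x }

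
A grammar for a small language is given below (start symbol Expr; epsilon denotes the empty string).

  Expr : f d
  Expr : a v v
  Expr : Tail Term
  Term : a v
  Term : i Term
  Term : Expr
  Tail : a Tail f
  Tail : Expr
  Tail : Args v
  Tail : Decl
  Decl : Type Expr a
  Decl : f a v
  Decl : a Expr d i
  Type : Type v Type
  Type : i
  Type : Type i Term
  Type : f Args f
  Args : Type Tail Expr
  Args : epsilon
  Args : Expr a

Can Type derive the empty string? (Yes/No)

Nullable nonterminals: Args.
No production of Type has an RHS whose symbols are all nullable, so Type is not nullable.

No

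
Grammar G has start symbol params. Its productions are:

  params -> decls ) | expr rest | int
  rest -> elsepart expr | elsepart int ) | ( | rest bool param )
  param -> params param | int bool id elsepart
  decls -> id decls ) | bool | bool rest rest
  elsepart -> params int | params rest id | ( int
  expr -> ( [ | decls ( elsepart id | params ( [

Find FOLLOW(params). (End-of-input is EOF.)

{ EOF, (, bool, id, int }

params is the start symbol, so EOF ∈ FOLLOW(params).
In param -> params param: add FIRST(param) = { (, bool, id, int }.
In elsepart -> params int: add FIRST(int) = { int }.
In elsepart -> params rest id: add FIRST(rest id) = { (, bool, id, int }.
In expr -> params ( [: add FIRST(( [) = { ( }.
Union: FOLLOW(params) = { EOF, (, bool, id, int }.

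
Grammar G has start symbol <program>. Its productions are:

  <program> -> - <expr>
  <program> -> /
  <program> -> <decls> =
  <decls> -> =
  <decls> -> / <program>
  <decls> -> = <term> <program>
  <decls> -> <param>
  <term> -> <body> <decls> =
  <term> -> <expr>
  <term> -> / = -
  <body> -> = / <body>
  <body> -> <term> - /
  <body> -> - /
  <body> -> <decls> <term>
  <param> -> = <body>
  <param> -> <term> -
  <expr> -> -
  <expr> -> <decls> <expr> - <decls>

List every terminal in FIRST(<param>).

<param> -> = <body> contributes {=}.
From <param> -> <term> -: add FIRST(<term>) = { -, /, = }.
Union: FIRST(<param>) = { -, /, = }.

{ -, /, = }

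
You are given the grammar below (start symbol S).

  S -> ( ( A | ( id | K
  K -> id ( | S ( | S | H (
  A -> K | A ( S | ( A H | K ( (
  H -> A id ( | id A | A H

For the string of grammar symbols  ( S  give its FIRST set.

( is a terminal; add {(} and stop.

{ ( }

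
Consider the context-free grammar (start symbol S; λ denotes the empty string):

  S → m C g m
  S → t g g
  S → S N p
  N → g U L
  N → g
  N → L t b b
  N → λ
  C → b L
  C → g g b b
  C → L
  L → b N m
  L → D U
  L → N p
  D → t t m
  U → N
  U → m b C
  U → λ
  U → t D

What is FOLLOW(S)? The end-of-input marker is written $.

{ $, b, g, p, t }

S is the start symbol, so $ ∈ FOLLOW(S).
In S → S N p: add FIRST(N p) = { b, g, p, t }.
Union: FOLLOW(S) = { $, b, g, p, t }.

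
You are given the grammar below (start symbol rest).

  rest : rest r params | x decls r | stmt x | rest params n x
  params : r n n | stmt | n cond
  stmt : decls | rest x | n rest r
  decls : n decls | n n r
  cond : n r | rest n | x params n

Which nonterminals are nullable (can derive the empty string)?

No nonterminal has an empty production or an RHS whose symbols are all nullable.

{ } (none)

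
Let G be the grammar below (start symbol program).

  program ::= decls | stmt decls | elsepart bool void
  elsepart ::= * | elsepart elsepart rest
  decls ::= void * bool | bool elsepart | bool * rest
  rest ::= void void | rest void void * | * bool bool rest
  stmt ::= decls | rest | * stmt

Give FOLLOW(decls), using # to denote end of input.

In program ::= decls: decls is at the end, add FOLLOW(program) = { # }.
In program ::= stmt decls: decls is at the end, add FOLLOW(program) = { # }.
In stmt ::= decls: decls is at the end, add FOLLOW(stmt) = { bool, void }.
Union: FOLLOW(decls) = { #, bool, void }.

{ #, bool, void }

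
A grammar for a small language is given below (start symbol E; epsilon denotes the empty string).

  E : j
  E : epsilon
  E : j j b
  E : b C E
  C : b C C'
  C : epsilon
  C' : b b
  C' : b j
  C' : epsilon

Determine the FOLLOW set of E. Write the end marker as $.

E is the start symbol, so $ ∈ FOLLOW(E).
In E : b C E: E is at the end, add FOLLOW(E) = { $ }.
Union: FOLLOW(E) = { $ }.

{ $ }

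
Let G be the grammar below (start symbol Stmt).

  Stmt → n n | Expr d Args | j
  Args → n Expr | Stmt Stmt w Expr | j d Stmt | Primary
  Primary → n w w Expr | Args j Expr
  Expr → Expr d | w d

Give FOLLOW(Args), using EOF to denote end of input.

In Stmt → Expr d Args: Args is at the end, add FOLLOW(Stmt) = { EOF, j, n, w }.
In Primary → Args j Expr: add FIRST(j Expr) = { j }.
Union: FOLLOW(Args) = { EOF, j, n, w }.

{ EOF, j, n, w }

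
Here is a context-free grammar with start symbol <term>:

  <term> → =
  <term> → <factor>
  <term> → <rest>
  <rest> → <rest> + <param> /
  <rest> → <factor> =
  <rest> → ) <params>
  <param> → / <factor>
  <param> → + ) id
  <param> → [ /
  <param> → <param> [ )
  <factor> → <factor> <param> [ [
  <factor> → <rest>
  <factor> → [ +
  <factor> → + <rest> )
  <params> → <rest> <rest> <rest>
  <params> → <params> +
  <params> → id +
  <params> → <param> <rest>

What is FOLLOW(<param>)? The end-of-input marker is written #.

{ ), +, /, [ }

In <rest> → <rest> + <param> /: add FIRST(/) = { / }.
In <param> → <param> [ ): add FIRST([ )) = { [ }.
In <factor> → <factor> <param> [ [: add FIRST([ [) = { [ }.
In <params> → <param> <rest>: add FIRST(<rest>) = { ), +, [ }.
Union: FOLLOW(<param>) = { ), +, /, [ }.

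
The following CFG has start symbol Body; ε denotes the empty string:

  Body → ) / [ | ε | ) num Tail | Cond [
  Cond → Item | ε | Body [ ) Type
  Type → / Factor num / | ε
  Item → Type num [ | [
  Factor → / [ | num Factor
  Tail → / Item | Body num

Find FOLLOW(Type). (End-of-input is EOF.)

In Cond → Body [ ) Type: Type is at the end, add FOLLOW(Cond) = { [ }.
In Item → Type num [: add FIRST(num [) = { num }.
Union: FOLLOW(Type) = { [, num }.

{ [, num }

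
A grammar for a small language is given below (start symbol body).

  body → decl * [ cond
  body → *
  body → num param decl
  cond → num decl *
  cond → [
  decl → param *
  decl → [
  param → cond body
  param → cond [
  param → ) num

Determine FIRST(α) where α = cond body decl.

{ [, num }

Add FIRST(cond) = { [, num }; cond is not nullable, stop.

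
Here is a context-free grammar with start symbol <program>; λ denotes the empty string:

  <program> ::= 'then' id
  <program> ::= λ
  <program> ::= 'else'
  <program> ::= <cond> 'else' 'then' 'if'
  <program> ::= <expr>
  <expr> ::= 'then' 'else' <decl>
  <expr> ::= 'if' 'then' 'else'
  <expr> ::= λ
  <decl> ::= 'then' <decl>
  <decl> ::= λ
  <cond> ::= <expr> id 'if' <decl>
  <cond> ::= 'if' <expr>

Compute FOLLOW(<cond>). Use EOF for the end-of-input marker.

{ 'else' }

In <program> ::= <cond> 'else' 'then' 'if': add FIRST('else' 'then' 'if') = { 'else' }.
Union: FOLLOW(<cond>) = { 'else' }.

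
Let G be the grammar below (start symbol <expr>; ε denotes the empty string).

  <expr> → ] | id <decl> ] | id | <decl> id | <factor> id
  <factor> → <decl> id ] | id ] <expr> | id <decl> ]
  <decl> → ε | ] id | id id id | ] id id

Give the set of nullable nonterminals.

{ <decl> }

Directly nullable (have an ε-production): <decl>.
No other nonterminal has a production whose RHS symbols are all nullable.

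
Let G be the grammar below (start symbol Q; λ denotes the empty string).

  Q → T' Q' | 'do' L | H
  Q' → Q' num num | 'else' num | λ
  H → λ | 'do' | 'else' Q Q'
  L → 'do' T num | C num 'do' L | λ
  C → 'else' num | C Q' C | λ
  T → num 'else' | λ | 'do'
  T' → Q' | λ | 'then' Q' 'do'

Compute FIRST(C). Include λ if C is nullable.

C → 'else' num contributes {'else'}.
From C → C Q' C: C, Q', C nullable, take FIRST(C) ∪ FIRST(Q') ∪ FIRST(C) = { 'else', num }; also λ since the whole RHS is nullable.
C → λ contributes λ.
Union: FIRST(C) = { 'else', num, λ }.

{ 'else', num, λ }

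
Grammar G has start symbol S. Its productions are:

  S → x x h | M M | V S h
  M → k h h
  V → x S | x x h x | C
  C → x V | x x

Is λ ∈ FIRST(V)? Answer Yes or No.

No nonterminal in this grammar is nullable.
No production of V has an RHS whose symbols are all nullable, so V is not nullable.

No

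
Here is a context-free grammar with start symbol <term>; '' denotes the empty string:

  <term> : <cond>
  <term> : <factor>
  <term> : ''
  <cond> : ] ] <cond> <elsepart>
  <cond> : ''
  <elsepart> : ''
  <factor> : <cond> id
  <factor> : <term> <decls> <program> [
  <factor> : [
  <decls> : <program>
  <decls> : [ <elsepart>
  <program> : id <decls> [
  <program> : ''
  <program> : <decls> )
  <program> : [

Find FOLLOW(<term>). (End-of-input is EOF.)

<term> is the start symbol, so EOF ∈ FOLLOW(<term>).
In <factor> : <term> <decls> <program> [: add FIRST(<decls> <program> [) = { ), [, id }.
Union: FOLLOW(<term>) = { EOF, ), [, id }.

{ EOF, ), [, id }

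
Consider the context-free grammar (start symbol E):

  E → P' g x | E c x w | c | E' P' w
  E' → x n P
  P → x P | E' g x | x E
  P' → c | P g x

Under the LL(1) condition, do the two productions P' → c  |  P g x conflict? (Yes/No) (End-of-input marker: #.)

FIRST(c) = { c } and FIRST(P g x) = { x }.
The FIRST sets are disjoint and neither alternative is nullable — no conflict.

No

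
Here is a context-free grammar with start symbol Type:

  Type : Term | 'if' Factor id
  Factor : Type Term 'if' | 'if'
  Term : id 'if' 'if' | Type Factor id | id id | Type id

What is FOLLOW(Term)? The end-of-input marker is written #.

In Type : Term: Term is at the end, add FOLLOW(Type) = { #, 'if', id }.
In Factor : Type Term 'if': add FIRST('if') = { 'if' }.
Union: FOLLOW(Term) = { #, 'if', id }.

{ #, 'if', id }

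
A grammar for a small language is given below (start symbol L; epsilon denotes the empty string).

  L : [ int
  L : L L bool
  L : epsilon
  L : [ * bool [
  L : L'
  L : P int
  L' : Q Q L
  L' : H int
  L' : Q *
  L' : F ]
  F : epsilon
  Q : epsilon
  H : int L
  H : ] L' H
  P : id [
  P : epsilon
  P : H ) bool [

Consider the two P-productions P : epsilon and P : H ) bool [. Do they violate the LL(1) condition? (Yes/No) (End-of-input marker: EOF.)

FIRST(epsilon) = { epsilon } and FIRST(H ) bool [) = { ], int }.
The first alternative is nullable and FOLLOW(P) = { int } shares int with FIRST of the second — conflict.

Yes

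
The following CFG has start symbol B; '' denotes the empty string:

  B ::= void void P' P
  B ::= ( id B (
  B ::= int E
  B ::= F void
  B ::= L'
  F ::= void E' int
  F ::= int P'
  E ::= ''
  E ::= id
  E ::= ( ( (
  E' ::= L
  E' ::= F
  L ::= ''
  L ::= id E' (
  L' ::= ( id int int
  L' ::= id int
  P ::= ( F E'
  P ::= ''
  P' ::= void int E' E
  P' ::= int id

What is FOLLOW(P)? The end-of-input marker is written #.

In B ::= void void P' P: P is at the end, add FOLLOW(B) = { #, ( }.
Union: FOLLOW(P) = { #, ( }.

{ #, ( }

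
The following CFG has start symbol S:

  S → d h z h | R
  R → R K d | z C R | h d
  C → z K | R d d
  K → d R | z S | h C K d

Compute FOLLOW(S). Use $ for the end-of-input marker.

S is the start symbol, so $ ∈ FOLLOW(S).
In K → z S: S is at the end, add FOLLOW(K) = { d, h, z }.
Union: FOLLOW(S) = { $, d, h, z }.

{ $, d, h, z }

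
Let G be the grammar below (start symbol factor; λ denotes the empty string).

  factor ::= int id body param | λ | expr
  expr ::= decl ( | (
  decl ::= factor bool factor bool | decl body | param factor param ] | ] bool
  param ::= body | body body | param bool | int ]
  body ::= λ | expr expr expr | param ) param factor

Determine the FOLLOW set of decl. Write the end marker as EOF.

{ (, ), ], bool, int }

In expr ::= decl (: add FIRST(() = { ( }.
In decl ::= decl body: add FIRST(body)\{λ} = { (, ), ], bool, int }.
  Since body is nullable, also add FOLLOW(decl) = { (, ), ], bool, int }.
Union: FOLLOW(decl) = { (, ), ], bool, int }.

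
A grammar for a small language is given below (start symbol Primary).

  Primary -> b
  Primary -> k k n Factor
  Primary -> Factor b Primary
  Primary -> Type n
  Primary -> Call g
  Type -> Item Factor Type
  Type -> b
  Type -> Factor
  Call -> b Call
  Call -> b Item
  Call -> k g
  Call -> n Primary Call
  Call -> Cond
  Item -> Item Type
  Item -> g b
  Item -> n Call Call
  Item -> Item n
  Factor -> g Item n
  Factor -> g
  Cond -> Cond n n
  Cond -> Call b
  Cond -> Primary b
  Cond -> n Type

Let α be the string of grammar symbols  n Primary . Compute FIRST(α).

n is a terminal; add {n} and stop.

{ n }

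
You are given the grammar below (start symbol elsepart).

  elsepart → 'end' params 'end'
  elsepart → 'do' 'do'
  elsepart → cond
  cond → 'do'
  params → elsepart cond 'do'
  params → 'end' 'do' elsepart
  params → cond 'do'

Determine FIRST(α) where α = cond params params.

{ 'do' }

Add FIRST(cond) = { 'do' }; cond is not nullable, stop.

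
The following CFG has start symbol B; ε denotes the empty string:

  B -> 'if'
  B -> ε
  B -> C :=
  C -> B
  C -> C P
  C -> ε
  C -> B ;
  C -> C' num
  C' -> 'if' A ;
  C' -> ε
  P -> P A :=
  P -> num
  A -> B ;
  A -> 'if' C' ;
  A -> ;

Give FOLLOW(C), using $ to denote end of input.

{ :=, num }

In B -> C :=: add FIRST(:=) = { := }.
In C -> C P: add FIRST(P) = { num }.
Union: FOLLOW(C) = { :=, num }.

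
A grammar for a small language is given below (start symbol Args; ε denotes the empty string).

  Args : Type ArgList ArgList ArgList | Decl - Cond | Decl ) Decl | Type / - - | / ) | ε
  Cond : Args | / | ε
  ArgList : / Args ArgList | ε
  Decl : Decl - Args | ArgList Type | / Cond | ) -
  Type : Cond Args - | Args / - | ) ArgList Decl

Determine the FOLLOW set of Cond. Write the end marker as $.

In Args : Decl - Cond: Cond is at the end, add FOLLOW(Args) = { $, ), -, / }.
In Decl : / Cond: Cond is at the end, add FOLLOW(Decl) = { $, ), -, / }.
In Type : Cond Args -: add FIRST(Args -) = { ), -, / }.
Union: FOLLOW(Cond) = { $, ), -, / }.

{ $, ), -, / }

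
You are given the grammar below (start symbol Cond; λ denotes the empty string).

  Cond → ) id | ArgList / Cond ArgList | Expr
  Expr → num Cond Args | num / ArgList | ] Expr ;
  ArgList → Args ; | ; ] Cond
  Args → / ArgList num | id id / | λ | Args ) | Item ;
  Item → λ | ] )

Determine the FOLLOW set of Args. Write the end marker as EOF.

{ EOF, ), /, ;, ], id, num }

In Expr → num Cond Args: Args is at the end, add FOLLOW(Expr) = { EOF, ), /, ;, ], id, num }.
In ArgList → Args ;: add FIRST(;) = { ; }.
In Args → Args ): add FIRST()) = { ) }.
Union: FOLLOW(Args) = { EOF, ), /, ;, ], id, num }.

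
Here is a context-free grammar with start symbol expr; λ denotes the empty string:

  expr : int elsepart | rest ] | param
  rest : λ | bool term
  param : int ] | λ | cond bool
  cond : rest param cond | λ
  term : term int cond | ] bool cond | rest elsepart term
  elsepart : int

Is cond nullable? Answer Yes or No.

Yes

cond has an λ-production, so cond ⇒ λ.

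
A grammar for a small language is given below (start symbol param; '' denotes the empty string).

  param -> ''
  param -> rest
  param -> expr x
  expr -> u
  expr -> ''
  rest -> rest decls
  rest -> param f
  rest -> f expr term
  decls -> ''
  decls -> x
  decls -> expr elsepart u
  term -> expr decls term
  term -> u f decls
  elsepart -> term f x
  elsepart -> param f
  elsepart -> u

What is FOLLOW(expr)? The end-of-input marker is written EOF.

In param -> expr x: add FIRST(x) = { x }.
In rest -> f expr term: add FIRST(term) = { f, u, x }.
In decls -> expr elsepart u: add FIRST(elsepart u) = { f, u, x }.
In term -> expr decls term: add FIRST(decls term) = { f, u, x }.
Union: FOLLOW(expr) = { f, u, x }.

{ f, u, x }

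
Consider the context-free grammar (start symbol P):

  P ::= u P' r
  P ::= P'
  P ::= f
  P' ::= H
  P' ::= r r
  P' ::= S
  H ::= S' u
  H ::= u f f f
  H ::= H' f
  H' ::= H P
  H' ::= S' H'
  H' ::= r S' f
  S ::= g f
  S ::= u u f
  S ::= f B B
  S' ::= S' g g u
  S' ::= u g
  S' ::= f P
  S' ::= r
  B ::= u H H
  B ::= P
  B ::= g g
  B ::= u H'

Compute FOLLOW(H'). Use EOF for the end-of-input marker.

In H ::= H' f: add FIRST(f) = { f }.
In H' ::= S' H': H' is at the end, add FOLLOW(H') = { EOF, f, g, r, u }.
In B ::= u H': H' is at the end, add FOLLOW(B) = { EOF, f, g, r, u }.
Union: FOLLOW(H') = { EOF, f, g, r, u }.

{ EOF, f, g, r, u }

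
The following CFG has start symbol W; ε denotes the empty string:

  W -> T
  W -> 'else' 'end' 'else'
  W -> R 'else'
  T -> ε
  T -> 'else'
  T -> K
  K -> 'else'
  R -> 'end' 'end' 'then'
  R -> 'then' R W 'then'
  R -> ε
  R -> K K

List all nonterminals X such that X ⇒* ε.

Directly nullable (have an ε-production): T, R.
W -> T with every symbol nullable, so W is nullable.
No other nonterminal has a production whose RHS symbols are all nullable.

{ R, T, W }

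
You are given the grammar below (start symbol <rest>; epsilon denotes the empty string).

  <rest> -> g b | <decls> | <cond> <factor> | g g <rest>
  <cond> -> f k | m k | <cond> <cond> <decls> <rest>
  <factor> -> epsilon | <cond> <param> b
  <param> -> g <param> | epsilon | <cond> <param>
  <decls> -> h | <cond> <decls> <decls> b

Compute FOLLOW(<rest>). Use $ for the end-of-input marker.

<rest> is the start symbol, so $ ∈ FOLLOW(<rest>).
In <rest> -> g g <rest>: <rest> is at the end, add FOLLOW(<rest>) = { $, b, f, g, h, m }.
In <cond> -> <cond> <cond> <decls> <rest>: <rest> is at the end, add FOLLOW(<cond>) = { $, b, f, g, h, m }.
Union: FOLLOW(<rest>) = { $, b, f, g, h, m }.

{ $, b, f, g, h, m }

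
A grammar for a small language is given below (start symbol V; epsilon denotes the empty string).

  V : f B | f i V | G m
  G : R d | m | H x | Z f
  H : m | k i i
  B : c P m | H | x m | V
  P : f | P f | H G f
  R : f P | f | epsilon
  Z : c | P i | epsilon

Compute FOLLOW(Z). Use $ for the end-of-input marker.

In G : Z f: add FIRST(f) = { f }.
Union: FOLLOW(Z) = { f }.

{ f }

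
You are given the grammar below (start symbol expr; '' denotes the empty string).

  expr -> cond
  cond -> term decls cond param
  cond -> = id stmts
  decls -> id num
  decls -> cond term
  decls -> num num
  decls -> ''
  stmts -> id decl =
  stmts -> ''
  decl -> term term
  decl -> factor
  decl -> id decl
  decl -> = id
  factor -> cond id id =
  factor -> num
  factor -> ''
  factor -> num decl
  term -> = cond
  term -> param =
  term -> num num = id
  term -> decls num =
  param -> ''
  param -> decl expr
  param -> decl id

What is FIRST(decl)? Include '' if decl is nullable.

From decl -> term term: add FIRST(term) = { =, id, num }.
From decl -> factor: add FIRST(factor) = { =, id, num, '' } (including '' since factor is nullable).
decl -> id decl contributes {id}.
decl -> = id contributes {=}.
Union: FIRST(decl) = { =, id, num, '' }.

{ =, id, num, '' }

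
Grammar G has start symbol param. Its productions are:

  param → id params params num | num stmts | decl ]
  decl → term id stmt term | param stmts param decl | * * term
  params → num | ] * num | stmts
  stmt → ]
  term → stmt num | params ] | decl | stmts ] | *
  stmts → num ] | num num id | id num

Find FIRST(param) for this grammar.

{ *, ], id, num }

param → id params params num contributes {id}.
param → num stmts contributes {num}.
From param → decl ]: add FIRST(decl) = { *, ], id, num }.
Union: FIRST(param) = { *, ], id, num }.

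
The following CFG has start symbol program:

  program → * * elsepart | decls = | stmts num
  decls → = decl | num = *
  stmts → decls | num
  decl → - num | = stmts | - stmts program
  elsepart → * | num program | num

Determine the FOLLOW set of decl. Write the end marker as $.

{ *, =, num }

In decls → = decl: decl is at the end, add FOLLOW(decls) = { *, =, num }.
Union: FOLLOW(decl) = { *, =, num }.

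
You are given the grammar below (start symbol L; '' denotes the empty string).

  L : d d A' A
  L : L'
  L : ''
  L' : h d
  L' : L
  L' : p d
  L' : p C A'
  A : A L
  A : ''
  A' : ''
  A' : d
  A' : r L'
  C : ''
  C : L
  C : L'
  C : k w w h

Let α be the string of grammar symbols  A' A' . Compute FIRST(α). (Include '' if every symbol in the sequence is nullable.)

Add FIRST(A')\{''} = { d, r }; A' is nullable, continue.
Add FIRST(A')\{''} = { d, r }; A' is nullable, continue.
Every symbol is nullable, so include ''.

{ d, r, '' }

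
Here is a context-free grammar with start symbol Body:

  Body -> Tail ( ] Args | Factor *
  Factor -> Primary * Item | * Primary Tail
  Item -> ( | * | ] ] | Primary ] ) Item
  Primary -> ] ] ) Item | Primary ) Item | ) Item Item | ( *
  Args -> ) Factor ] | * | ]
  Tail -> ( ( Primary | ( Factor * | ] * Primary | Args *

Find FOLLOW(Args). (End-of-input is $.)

{ $, * }

In Body -> Tail ( ] Args: Args is at the end, add FOLLOW(Body) = { $ }.
In Tail -> Args *: add FIRST(*) = { * }.
Union: FOLLOW(Args) = { $, * }.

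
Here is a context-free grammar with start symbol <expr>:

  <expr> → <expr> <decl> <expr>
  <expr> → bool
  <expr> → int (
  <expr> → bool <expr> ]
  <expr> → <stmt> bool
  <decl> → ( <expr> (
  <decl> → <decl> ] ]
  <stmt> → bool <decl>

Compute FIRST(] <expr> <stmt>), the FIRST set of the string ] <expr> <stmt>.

] is a terminal; add {]} and stop.

{ ] }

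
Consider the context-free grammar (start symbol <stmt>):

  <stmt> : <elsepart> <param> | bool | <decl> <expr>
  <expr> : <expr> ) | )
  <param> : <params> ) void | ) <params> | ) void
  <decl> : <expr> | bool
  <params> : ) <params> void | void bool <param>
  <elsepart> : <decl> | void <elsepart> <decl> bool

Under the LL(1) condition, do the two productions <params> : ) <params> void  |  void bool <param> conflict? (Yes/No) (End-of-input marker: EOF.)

No

FIRST() <params> void) = { ) } and FIRST(void bool <param>) = { void }.
The FIRST sets are disjoint and neither alternative is nullable — no conflict.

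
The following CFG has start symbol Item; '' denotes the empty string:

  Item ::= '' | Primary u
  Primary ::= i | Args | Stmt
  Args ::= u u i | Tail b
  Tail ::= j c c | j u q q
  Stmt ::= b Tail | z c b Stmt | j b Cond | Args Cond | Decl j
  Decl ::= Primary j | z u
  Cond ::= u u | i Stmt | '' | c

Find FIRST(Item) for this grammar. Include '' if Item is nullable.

{ b, i, j, u, z, '' }

Item ::= '' contributes ''.
From Item ::= Primary u: add FIRST(Primary) = { b, i, j, u, z }.
Union: FIRST(Item) = { b, i, j, u, z, '' }.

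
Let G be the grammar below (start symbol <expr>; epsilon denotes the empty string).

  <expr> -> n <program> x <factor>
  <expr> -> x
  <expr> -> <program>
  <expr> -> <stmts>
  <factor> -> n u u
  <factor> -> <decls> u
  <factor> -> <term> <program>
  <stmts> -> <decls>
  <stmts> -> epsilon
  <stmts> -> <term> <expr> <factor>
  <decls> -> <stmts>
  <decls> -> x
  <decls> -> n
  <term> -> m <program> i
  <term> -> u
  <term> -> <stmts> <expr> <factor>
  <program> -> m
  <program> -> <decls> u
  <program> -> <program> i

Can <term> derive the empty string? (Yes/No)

No

Nullable nonterminals: <decls>, <expr>, <stmts>.
No production of <term> has an RHS whose symbols are all nullable, so <term> is not nullable.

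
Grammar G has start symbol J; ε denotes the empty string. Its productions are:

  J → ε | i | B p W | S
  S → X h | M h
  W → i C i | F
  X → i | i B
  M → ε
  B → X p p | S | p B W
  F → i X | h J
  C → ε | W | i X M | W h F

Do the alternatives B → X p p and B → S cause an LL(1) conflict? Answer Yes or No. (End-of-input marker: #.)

Yes

FIRST(X p p) = { i } and FIRST(S) = { h, i }.
Both contain i, so the two alternatives are not disjoint — LL(1) conflict.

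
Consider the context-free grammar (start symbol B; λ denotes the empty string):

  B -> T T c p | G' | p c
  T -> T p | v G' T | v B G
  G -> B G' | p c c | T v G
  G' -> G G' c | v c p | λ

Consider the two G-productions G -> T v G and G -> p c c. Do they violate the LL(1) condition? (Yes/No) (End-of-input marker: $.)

No

FIRST(T v G) = { v } and FIRST(p c c) = { p }.
The FIRST sets are disjoint and neither alternative is nullable — no conflict.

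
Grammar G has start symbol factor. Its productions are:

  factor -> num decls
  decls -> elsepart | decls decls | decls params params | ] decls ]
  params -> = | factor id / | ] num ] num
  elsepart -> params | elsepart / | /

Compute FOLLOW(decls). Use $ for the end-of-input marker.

{ $, /, =, ], id, num }

In factor -> num decls: decls is at the end, add FOLLOW(factor) = { $, id }.
In decls -> decls decls: add FIRST(decls) = { /, =, ], num }.
In decls -> decls decls: decls is at the end, add FOLLOW(decls) = { $, /, =, ], id, num }.
In decls -> decls params params: add FIRST(params params) = { =, ], num }.
In decls -> ] decls ]: add FIRST(]) = { ] }.
Union: FOLLOW(decls) = { $, /, =, ], id, num }.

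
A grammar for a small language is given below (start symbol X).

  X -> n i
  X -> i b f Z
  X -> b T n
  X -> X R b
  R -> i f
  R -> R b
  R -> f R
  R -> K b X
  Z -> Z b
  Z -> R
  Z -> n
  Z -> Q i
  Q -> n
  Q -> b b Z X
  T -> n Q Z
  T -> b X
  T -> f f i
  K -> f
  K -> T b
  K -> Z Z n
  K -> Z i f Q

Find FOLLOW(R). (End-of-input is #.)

In X -> X R b: add FIRST(b) = { b }.
In R -> R b: add FIRST(b) = { b }.
In R -> f R: R is at the end, add FOLLOW(R) = { #, b, f, i, n }.
In Z -> R: R is at the end, add FOLLOW(Z) = { #, b, f, i, n }.
Union: FOLLOW(R) = { #, b, f, i, n }.

{ #, b, f, i, n }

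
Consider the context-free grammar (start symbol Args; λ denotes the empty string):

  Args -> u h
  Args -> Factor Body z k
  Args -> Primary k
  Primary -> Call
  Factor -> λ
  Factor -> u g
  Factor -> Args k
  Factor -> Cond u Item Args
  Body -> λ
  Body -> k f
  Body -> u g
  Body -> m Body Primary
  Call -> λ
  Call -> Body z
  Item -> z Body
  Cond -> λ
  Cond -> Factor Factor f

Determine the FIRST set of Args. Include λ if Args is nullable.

{ f, k, m, u, z }

Args -> u h contributes {u}.
From Args -> Factor Body z k: Factor, Body nullable, take FIRST(Factor) ∪ FIRST(Body) ∪ {z} = { f, k, m, u, z }.
From Args -> Primary k: Primary nullable, take FIRST(Primary) ∪ {k} = { k, m, u, z }.
Union: FIRST(Args) = { f, k, m, u, z }.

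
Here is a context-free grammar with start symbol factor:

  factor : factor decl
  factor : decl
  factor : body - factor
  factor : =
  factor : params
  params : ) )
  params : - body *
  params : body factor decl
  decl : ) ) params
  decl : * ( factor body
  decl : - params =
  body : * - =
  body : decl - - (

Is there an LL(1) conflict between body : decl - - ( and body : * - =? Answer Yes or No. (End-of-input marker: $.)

FIRST(decl - - () = { ), *, - } and FIRST(* - =) = { * }.
Both contain *, so the two alternatives are not disjoint — LL(1) conflict.

Yes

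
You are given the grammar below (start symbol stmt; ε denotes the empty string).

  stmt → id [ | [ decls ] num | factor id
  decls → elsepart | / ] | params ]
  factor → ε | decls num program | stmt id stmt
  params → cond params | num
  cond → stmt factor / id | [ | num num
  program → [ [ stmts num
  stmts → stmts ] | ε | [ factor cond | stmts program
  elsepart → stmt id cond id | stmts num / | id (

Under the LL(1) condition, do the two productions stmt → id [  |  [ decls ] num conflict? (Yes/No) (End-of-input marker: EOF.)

No

FIRST(id [) = { id } and FIRST([ decls ] num) = { [ }.
The FIRST sets are disjoint and neither alternative is nullable — no conflict.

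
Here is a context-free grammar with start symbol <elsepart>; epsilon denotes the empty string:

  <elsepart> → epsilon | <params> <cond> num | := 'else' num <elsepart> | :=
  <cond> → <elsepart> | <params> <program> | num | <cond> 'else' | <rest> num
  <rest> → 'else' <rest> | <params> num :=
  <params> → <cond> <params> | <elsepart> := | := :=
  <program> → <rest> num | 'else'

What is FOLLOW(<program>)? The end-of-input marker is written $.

In <cond> → <params> <program>: <program> is at the end, add FOLLOW(<cond>) = { 'else', :=, num }.
Union: FOLLOW(<program>) = { 'else', :=, num }.

{ 'else', :=, num }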